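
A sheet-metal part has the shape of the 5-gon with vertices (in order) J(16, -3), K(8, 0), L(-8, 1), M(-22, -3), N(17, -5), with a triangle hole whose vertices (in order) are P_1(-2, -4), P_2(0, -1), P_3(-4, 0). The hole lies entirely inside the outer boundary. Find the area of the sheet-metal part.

127

Outer boundary:
Σ = (24) + (8) + (46) + (161) + (29) = 268
Area = |Σ|/2 = 134.
Hole:
Cross-terms: 2, -4, 16  ⇒  Σ = 14
Area = |Σ|/2 = 7.
Net area = 134 − 7 = 127.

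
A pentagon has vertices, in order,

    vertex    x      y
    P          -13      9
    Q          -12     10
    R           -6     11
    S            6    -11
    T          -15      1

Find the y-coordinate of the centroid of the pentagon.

Apply the shoelace formula. First the cross-terms c_i = x_i·y_{i+1} − x_{i+1}·y_i:
  -22, -72, 0, -159, -122  ⇒  2A = -375, A = -187.5.
Then Σ (y_i + y_{i+1})·c_i = -1560, so ȳ = -1560 / (6·(-187.5)) = 104/75.

104/75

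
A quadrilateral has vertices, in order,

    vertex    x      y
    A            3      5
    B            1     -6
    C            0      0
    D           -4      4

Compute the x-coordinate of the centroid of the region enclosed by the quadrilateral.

Apply Gauss's area formula. First the cross-terms c_i = x_i·y_{i+1} − x_{i+1}·y_i:
  -23, 0, 0, -32  ⇒  2A = -55, A = -27.5.
Then Σ (x_i + x_{i+1})·c_i = -60, so x̄ = -60 / (6·(-27.5)) = 4/11.

4/11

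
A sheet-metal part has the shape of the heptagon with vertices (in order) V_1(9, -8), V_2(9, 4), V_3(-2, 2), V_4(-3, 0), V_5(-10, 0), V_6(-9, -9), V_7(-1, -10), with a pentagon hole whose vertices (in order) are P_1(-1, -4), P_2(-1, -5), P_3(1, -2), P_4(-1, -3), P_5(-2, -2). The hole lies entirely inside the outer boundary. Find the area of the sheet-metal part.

202

Outer boundary:
Apply the shoelace (surveyor's) formula: 2A = Σ (x_i·y_{i+1} − x_{i+1}·y_i), indices taken mod 7.
Σ = (108) + (26) + (6) + (0) + (90) + (81) + (98) = 409
Area = |Σ|/2 = 204.5.
Hole:
Apply Gauss's area formula: 2A = Σ (x_i·y_{i+1} − x_{i+1}·y_i), indices taken mod 5.
P_1→P_2: (-1)(-5) − (-1)(-4) = 1
P_2→P_3: (-1)(-2) − (1)(-5) = 7
P_3→P_4: (1)(-3) − (-1)(-2) = -5
P_4→P_5: (-1)(-2) − (-2)(-3) = -4
P_5→P_1: (-2)(-4) − (-1)(-2) = 6
Σ = 5
Area = |Σ|/2 = 2.5.
Net area = 204.5 − 2.5 = 202.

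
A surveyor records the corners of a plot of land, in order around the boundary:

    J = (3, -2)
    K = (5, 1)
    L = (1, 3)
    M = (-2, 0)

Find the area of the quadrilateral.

18.5

Σ = (13) + (14) + (6) + (4) = 37
Area = |Σ|/2 = 18.5.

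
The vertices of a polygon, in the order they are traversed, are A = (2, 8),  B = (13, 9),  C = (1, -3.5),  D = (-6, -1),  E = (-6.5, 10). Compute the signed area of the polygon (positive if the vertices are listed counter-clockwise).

-150.5

Apply the shoelace formula: 2A = Σ (x_i·y_{i+1} − x_{i+1}·y_i), indices taken mod 5.
Σ = (-86) + (-54.5) + (-22) + (-66.5) + (-72) = -301
Signed area = Σ/2 = -150.5 (negative ⇒ clockwise traversal).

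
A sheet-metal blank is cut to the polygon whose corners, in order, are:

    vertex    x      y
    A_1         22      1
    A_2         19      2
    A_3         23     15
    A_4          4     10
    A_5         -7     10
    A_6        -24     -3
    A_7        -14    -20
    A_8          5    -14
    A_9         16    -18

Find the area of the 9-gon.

1042.5

Apply the shoelace (surveyor's) formula: 2A = Σ (x_i·y_{i+1} − x_{i+1}·y_i), indices taken mod 9.
A_1→A_2: (22)(2) − (19)(1) = 25
A_2→A_3: (19)(15) − (23)(2) = 239
A_3→A_4: (23)(10) − (4)(15) = 170
A_4→A_5: (4)(10) − (-7)(10) = 110
A_5→A_6: (-7)(-3) − (-24)(10) = 261
A_6→A_7: (-24)(-20) − (-14)(-3) = 438
A_7→A_8: (-14)(-14) − (5)(-20) = 296
A_8→A_9: (5)(-18) − (16)(-14) = 134
A_9→A_1: (16)(1) − (22)(-18) = 412
Σ = 2085
Area = |Σ|/2 = 1042.5.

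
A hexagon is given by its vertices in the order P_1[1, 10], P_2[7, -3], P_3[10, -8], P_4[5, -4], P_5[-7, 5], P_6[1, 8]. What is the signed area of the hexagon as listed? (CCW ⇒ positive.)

Apply the surveyor's formula: 2A = Σ (x_i·y_{i+1} − x_{i+1}·y_i), indices taken mod 6.
Σ = (-73) + (-26) + (0) + (-3) + (-61) + (2) = -161
Signed area = Σ/2 = -80.5 (negative ⇒ clockwise traversal).

-80.5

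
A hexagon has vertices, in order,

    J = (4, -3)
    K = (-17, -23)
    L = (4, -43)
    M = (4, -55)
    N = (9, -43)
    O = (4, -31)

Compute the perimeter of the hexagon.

124

|JK| = √((-21)² + (-20)²) = √841 = 29
|KL| = √((21)² + (-20)²) = √841 = 29
|LM| = √((0)² + (-12)²) = √144 = 12
|MN| = √((5)² + (12)²) = √169 = 13
|NO| = √((-5)² + (12)²) = √169 = 13
|OJ| = √((0)² + (28)²) = √784 = 28
Perimeter = 29 + 29 + 12 + 13 + 13 + 28 = 124.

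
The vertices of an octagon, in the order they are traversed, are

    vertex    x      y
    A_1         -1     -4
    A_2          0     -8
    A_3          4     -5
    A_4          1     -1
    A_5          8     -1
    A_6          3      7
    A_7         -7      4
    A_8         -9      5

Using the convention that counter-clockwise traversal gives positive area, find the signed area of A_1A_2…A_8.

Apply the shoelace formula: 2A = Σ (x_i·y_{i+1} − x_{i+1}·y_i), indices taken mod 8.
Cross-terms: 8, 32, 1, 7, 59, 61, 1, 41  ⇒  Σ = 210
Signed area = Σ/2 = 105 (positive ⇒ counter-clockwise traversal).

105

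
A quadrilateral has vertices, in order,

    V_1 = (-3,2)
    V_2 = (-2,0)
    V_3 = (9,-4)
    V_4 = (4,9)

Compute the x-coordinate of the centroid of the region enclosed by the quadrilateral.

37/12

Apply the shoelace (surveyor's) formula. First the cross-terms c_i = x_i·y_{i+1} − x_{i+1}·y_i:
  4, 8, 97, 35  ⇒  2A = 144, A = 72.
Then Σ (x_i + x_{i+1})·c_i = 1332, so x̄ = 1332 / (6·72) = 37/12.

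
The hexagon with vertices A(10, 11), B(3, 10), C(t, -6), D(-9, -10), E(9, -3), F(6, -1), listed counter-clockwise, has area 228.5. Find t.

-13

Write out the shoelace sum; only the two edges meeting at C involve t:
2·Area = [(3·(-6) − t·10) + (t·(-10) − (-9)·(-6))] + 269
       = -20·t + 197 = 457
⇒ t = -13.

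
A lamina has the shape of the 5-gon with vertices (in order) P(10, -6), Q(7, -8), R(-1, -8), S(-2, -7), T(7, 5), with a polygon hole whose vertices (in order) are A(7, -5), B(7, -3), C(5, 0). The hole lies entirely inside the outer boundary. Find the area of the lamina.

Outer boundary:
Σ = (-38) + (-64) + (-9) + (39) + (-92) = -164
Area = |Σ|/2 = 82.
Hole:
A→B: (7)(-3) − (7)(-5) = 14
B→C: (7)(0) − (5)(-3) = 15
C→A: (5)(-5) − (7)(0) = -25
Σ = 4
Area = |Σ|/2 = 2.
Net area = 82 − 2 = 80.

80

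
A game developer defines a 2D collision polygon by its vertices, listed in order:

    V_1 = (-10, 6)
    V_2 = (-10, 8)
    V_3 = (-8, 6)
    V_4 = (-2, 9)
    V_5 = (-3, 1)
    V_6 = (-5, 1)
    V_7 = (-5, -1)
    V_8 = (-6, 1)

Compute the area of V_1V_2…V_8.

Apply Gauss's area formula: 2A = Σ (x_i·y_{i+1} − x_{i+1}·y_i), indices taken mod 8.
V_1→V_2: (-10)(8) − (-10)(6) = -20
V_2→V_3: (-10)(6) − (-8)(8) = 4
V_3→V_4: (-8)(9) − (-2)(6) = -60
V_4→V_5: (-2)(1) − (-3)(9) = 25
V_5→V_6: (-3)(1) − (-5)(1) = 2
V_6→V_7: (-5)(-1) − (-5)(1) = 10
V_7→V_8: (-5)(1) − (-6)(-1) = -11
V_8→V_1: (-6)(6) − (-10)(1) = -26
Σ = -76
Area = |Σ|/2 = 38.

38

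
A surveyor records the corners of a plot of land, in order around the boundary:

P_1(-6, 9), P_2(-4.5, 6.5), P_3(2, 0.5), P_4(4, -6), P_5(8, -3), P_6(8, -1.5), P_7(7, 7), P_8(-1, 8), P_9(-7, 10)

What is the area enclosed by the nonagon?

96.375

Σ = (1.5) + (-15.25) + (-14) + (36) + (12) + (66.5) + (63) + (46) + (-3) = 192.75
Area = |Σ|/2 = 96.375.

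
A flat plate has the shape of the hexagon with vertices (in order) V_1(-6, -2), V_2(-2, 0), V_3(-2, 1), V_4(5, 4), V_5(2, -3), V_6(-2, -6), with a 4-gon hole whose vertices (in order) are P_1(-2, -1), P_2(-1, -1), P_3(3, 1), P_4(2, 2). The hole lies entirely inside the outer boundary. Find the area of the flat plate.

Outer boundary:
Apply the shoelace formula: 2A = Σ (x_i·y_{i+1} − x_{i+1}·y_i), indices taken mod 6.
Σ = (-4) + (-2) + (-13) + (-23) + (-18) + (-32) = -92
Area = |Σ|/2 = 46.
Hole:
Apply the surveyor's formula: 2A = Σ (x_i·y_{i+1} − x_{i+1}·y_i), indices taken mod 4.
Σ = (1) + (2) + (4) + (2) = 9
Area = |Σ|/2 = 4.5.
Net area = 46 − 4.5 = 41.5.

41.5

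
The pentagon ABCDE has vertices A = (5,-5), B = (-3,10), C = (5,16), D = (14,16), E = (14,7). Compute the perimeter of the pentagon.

60

|AB| = √((-8)² + (15)²) = √289 = 17
|BC| = √((8)² + (6)²) = √100 = 10
|CD| = √((9)² + (0)²) = √81 = 9
|DE| = √((0)² + (-9)²) = √81 = 9
|EA| = √((-9)² + (-12)²) = √225 = 15
Perimeter = 17 + 10 + 9 + 9 + 15 = 60.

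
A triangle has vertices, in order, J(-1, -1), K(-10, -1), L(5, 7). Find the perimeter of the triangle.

36

|JK| = √((-9)² + (0)²) = √81 = 9
|KL| = √((15)² + (8)²) = √289 = 17
|LJ| = √((-6)² + (-8)²) = √100 = 10
Perimeter = 9 + 17 + 10 = 36.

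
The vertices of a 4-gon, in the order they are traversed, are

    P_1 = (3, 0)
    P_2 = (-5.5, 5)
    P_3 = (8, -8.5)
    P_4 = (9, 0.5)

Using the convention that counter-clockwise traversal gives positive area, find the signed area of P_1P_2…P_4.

Apply the surveyor's formula: 2A = Σ (x_i·y_{i+1} − x_{i+1}·y_i), indices taken mod 4.
Σ = (15) + (6.75) + (80.5) + (-1.5) = 100.75
Signed area = Σ/2 = 50.375 (positive ⇒ counter-clockwise traversal).

50.375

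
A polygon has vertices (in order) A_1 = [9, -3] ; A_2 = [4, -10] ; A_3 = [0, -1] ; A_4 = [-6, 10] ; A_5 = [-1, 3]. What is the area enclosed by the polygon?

60

A_1→A_2: (9)(-10) − (4)(-3) = -78
A_2→A_3: (4)(-1) − (0)(-10) = -4
A_3→A_4: (0)(10) − (-6)(-1) = -6
A_4→A_5: (-6)(3) − (-1)(10) = -8
A_5→A_1: (-1)(-3) − (9)(3) = -24
Σ = -120
Area = |Σ|/2 = 60.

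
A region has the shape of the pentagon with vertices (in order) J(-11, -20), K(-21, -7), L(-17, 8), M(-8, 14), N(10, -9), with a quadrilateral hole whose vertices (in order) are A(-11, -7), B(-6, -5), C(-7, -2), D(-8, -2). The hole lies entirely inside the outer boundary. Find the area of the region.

574.5

Outer boundary:
Σ = (-343) + (-287) + (-174) + (-68) + (-299) = -1171
Area = |Σ|/2 = 585.5.
Hole:
Apply the shoelace formula: 2A = Σ (x_i·y_{i+1} − x_{i+1}·y_i), indices taken mod 4.
Σ = (13) + (-23) + (-2) + (34) = 22
Area = |Σ|/2 = 11.
Net area = 585.5 − 11 = 574.5.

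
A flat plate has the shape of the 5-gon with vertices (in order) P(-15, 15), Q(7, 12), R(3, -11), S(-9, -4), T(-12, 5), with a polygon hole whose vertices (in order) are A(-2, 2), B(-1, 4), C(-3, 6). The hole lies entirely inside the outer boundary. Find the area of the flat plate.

Outer boundary:
Apply the shoelace (surveyor's) formula: 2A = Σ (x_i·y_{i+1} − x_{i+1}·y_i), indices taken mod 5.
Σ = (-285) + (-113) + (-111) + (-93) + (-105) = -707
Area = |Σ|/2 = 353.5.
Hole:
Apply the shoelace (surveyor's) formula: 2A = Σ (x_i·y_{i+1} − x_{i+1}·y_i), indices taken mod 3.
Cross-terms: -6, 6, 6  ⇒  Σ = 6
Area = |Σ|/2 = 3.
Net area = 353.5 − 3 = 350.5.

350.5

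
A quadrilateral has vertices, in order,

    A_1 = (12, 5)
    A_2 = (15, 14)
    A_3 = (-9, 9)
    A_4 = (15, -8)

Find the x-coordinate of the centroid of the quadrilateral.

Apply the surveyor's formula. First the cross-terms c_i = x_i·y_{i+1} − x_{i+1}·y_i:
  93, 261, -63, 171  ⇒  2A = 462, A = 231.
Then Σ (x_i + x_{i+1})·c_i = 8316, so x̄ = 8316 / (6·231) = 6.

6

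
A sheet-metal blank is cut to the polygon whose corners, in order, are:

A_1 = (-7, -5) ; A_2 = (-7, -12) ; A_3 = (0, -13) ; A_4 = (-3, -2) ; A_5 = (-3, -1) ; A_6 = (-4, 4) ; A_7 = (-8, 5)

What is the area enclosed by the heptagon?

Apply the shoelace (surveyor's) formula: 2A = Σ (x_i·y_{i+1} − x_{i+1}·y_i), indices taken mod 7.
Cross-terms: 49, 91, -39, -3, -16, 12, 75  ⇒  Σ = 169
Area = |Σ|/2 = 84.5.

84.5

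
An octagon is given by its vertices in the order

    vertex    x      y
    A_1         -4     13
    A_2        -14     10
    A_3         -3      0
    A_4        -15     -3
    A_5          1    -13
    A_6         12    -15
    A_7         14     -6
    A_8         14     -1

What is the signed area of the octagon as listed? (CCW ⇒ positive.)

453

Σ = (142) + (30) + (9) + (198) + (141) + (138) + (70) + (178) = 906
Signed area = Σ/2 = 453 (positive ⇒ counter-clockwise traversal).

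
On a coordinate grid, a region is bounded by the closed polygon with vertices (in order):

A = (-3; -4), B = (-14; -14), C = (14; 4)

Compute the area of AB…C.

Σ = (-14) + (140) + (-44) = 82
Area = |Σ|/2 = 41.

41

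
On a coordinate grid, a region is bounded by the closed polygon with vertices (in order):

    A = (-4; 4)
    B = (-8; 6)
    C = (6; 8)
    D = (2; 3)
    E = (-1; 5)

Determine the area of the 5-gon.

30.5

Apply the surveyor's formula: 2A = Σ (x_i·y_{i+1} − x_{i+1}·y_i), indices taken mod 5.
Σ = (8) + (-100) + (2) + (13) + (16) = -61
Area = |Σ|/2 = 30.5.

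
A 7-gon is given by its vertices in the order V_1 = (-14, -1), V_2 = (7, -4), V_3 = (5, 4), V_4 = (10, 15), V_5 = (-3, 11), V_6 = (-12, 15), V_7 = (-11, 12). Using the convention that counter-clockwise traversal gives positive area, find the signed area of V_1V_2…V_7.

294

Apply Gauss's area formula: 2A = Σ (x_i·y_{i+1} − x_{i+1}·y_i), indices taken mod 7.
Σ = (63) + (48) + (35) + (155) + (87) + (21) + (179) = 588
Signed area = Σ/2 = 294 (positive ⇒ counter-clockwise traversal).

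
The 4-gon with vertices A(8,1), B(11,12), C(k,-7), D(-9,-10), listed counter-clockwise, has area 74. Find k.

The doubled signed area Σ (x_i y_{i+1} − x_{i+1} y_i) is linear in k.
With k=0 it equals 16; the coefficient of k is -22 (from the two edges through C).
So -22·k + 16 = 2·74 = 148 ⇒ k = -6.

-6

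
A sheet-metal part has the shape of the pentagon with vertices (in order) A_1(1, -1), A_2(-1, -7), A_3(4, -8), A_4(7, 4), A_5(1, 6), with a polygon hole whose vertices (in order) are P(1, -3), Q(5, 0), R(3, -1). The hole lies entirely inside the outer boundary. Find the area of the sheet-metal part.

Outer boundary:
Apply Gauss's area formula: 2A = Σ (x_i·y_{i+1} − x_{i+1}·y_i), indices taken mod 5.
Σ = (-8) + (36) + (72) + (38) + (-7) = 131
Area = |Σ|/2 = 65.5.
Hole:
P→Q: (1)(0) − (5)(-3) = 15
Q→R: (5)(-1) − (3)(0) = -5
R→P: (3)(-3) − (1)(-1) = -8
Σ = 2
Area = |Σ|/2 = 1.
Net area = 65.5 − 1 = 64.5.

64.5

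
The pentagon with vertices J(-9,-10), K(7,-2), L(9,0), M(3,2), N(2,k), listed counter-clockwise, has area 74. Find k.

The doubled signed area Σ (x_i y_{i+1} − x_{i+1} y_i) is linear in k.
With k=0 it equals 100; the coefficient of k is 12 (from the two edges through N).
So 12·k + 100 = 2·74 = 148 ⇒ k = 4.

4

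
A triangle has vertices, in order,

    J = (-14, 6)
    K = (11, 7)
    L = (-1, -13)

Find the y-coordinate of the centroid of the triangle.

Apply Gauss's area formula. First the cross-terms c_i = x_i·y_{i+1} − x_{i+1}·y_i:
  -164, -136, -188  ⇒  2A = -488, A = -244.
Then Σ (y_i + y_{i+1})·c_i = 0, so ȳ = 0 / (6·(-244)) = 0.

0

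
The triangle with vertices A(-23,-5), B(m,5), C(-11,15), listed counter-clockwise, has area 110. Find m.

Write out the shoelace sum; only the two edges meeting at B involve m:
2·Area = [((-23)·5 − m·(-5)) + (m·15 − (-11)·5)] + 400
       = 20·m + 340 = 220
⇒ m = -6.

-6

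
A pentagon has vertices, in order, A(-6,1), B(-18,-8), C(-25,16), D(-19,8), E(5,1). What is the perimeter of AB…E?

|AB| = √((-12)² + (-9)²) = √225 = 15
|BC| = √((-7)² + (24)²) = √625 = 25
|CD| = √((6)² + (-8)²) = √100 = 10
|DE| = √((24)² + (-7)²) = √625 = 25
|EA| = √((-11)² + (0)²) = √121 = 11
Perimeter = 15 + 25 + 10 + 25 + 11 = 86.

86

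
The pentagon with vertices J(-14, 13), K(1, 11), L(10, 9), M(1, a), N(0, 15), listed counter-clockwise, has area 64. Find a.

18

Write out the shoelace sum; only the two edges meeting at M involve a:
2·Area = [(10·a − 1·9) + (1·15 − 0·a)] + -58
       = 10·a + -52 = 128
⇒ a = 18.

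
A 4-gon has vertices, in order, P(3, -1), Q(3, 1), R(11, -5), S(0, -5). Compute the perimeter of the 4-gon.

28

|PQ| = √((0)² + (2)²) = √4 = 2
|QR| = √((8)² + (-6)²) = √100 = 10
|RS| = √((-11)² + (0)²) = √121 = 11
|SP| = √((3)² + (4)²) = √25 = 5
Perimeter = 2 + 10 + 11 + 5 = 28.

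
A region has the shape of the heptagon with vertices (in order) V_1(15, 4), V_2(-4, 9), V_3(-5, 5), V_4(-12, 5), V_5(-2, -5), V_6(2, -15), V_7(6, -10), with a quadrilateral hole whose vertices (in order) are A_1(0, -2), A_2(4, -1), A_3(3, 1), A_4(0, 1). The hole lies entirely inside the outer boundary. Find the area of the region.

273.5

Outer boundary:
V_1→V_2: (15)(9) − (-4)(4) = 151
V_2→V_3: (-4)(5) − (-5)(9) = 25
V_3→V_4: (-5)(5) − (-12)(5) = 35
V_4→V_5: (-12)(-5) − (-2)(5) = 70
V_5→V_6: (-2)(-15) − (2)(-5) = 40
V_6→V_7: (2)(-10) − (6)(-15) = 70
V_7→V_1: (6)(4) − (15)(-10) = 174
Σ = 565
Area = |Σ|/2 = 282.5.
Hole:
Apply the shoelace formula: 2A = Σ (x_i·y_{i+1} − x_{i+1}·y_i), indices taken mod 4.
A_1→A_2: (0)(-1) − (4)(-2) = 8
A_2→A_3: (4)(1) − (3)(-1) = 7
A_3→A_4: (3)(1) − (0)(1) = 3
A_4→A_1: (0)(-2) − (0)(1) = 0
Σ = 18
Area = |Σ|/2 = 9.
Net area = 282.5 − 9 = 273.5.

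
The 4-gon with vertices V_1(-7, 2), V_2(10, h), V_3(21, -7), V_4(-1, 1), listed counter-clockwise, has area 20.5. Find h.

Write out the shoelace sum; only the two edges meeting at V_2 involve h:
2·Area = [((-7)·h − 10·2) + (10·(-7) − 21·h)] + 19
       = -28·h + -71 = 41
⇒ h = -4.

-4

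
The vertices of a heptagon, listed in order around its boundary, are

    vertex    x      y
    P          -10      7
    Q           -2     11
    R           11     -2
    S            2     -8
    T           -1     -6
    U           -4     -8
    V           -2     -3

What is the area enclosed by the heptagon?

190.5

Apply Gauss's area formula: 2A = Σ (x_i·y_{i+1} − x_{i+1}·y_i), indices taken mod 7.
Σ = (-96) + (-117) + (-84) + (-20) + (-16) + (-4) + (-44) = -381
Area = |Σ|/2 = 190.5.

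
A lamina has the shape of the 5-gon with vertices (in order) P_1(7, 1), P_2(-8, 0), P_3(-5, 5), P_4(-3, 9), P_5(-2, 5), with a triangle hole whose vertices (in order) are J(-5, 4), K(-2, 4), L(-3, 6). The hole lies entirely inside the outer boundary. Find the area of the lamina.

45

Outer boundary:
Σ = (8) + (-40) + (-30) + (3) + (-37) = -96
Area = |Σ|/2 = 48.
Hole:
Σ = (-12) + (0) + (18) = 6
Area = |Σ|/2 = 3.
Net area = 48 − 3 = 45.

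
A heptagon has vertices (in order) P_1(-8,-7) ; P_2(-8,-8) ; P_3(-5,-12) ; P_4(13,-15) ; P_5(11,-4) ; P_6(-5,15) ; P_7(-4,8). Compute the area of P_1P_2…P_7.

Apply the surveyor's formula: 2A = Σ (x_i·y_{i+1} − x_{i+1}·y_i), indices taken mod 7.
Σ = (8) + (56) + (231) + (113) + (145) + (20) + (92) = 665
Area = |Σ|/2 = 332.5.

332.5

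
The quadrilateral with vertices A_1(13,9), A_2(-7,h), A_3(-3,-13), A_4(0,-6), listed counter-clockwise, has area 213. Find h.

11

Write out the shoelace sum; only the two edges meeting at A_2 involve h:
2·Area = [(13·h − (-7)·9) + ((-7)·(-13) − (-3)·h)] + 96
       = 16·h + 250 = 426
⇒ h = 11.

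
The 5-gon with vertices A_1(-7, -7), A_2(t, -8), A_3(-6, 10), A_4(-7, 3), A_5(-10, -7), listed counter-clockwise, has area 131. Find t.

6

Write out the shoelace sum; only the two edges meeting at A_2 involve t:
2·Area = [((-7)·(-8) − t·(-7)) + (t·10 − (-6)·(-8))] + 152
       = 17·t + 160 = 262
⇒ t = 6.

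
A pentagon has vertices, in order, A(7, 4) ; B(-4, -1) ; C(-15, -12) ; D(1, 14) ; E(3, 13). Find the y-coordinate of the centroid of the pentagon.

Apply the shoelace formula. First the cross-terms c_i = x_i·y_{i+1} − x_{i+1}·y_i:
  9, 33, -198, -29, -79  ⇒  2A = -264, A = -132.
Then Σ (y_i + y_{i+1})·c_i = -2924, so ȳ = -2924 / (6·(-132)) = 731/198.

731/198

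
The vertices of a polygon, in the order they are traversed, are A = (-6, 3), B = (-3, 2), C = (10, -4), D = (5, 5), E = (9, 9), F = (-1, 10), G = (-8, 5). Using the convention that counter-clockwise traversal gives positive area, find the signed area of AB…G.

Apply Gauss's area formula: 2A = Σ (x_i·y_{i+1} − x_{i+1}·y_i), indices taken mod 7.
Cross-terms: -3, -8, 70, 0, 99, 75, 6  ⇒  Σ = 239
Signed area = Σ/2 = 119.5 (positive ⇒ counter-clockwise traversal).

119.5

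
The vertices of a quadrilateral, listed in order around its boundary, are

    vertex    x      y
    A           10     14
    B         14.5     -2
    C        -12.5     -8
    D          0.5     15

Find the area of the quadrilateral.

A→B: (10)(-2) − (14.5)(14) = -223
B→C: (14.5)(-8) − (-12.5)(-2) = -141
C→D: (-12.5)(15) − (0.5)(-8) = -183.5
D→A: (0.5)(14) − (10)(15) = -143
Σ = -690.5
Area = |Σ|/2 = 345.25.

345.25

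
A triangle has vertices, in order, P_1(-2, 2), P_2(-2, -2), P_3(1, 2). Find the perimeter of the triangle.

12

|P_1P_2| = √((0)² + (-4)²) = √16 = 4
|P_2P_3| = √((3)² + (4)²) = √25 = 5
|P_3P_1| = √((-3)² + (0)²) = √9 = 3
Perimeter = 4 + 5 + 3 = 12.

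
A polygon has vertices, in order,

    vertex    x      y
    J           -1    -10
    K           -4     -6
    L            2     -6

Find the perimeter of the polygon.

|JK| = √((-3)² + (4)²) = √25 = 5
|KL| = √((6)² + (0)²) = √36 = 6
|LJ| = √((-3)² + (-4)²) = √25 = 5
Perimeter = 5 + 6 + 5 = 16.

16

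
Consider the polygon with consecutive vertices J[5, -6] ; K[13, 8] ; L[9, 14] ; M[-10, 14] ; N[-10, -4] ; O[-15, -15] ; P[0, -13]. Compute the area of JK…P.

512

Apply Gauss's area formula: 2A = Σ (x_i·y_{i+1} − x_{i+1}·y_i), indices taken mod 7.
Cross-terms: 118, 110, 266, 180, 90, 195, 65  ⇒  Σ = 1024
Area = |Σ|/2 = 512.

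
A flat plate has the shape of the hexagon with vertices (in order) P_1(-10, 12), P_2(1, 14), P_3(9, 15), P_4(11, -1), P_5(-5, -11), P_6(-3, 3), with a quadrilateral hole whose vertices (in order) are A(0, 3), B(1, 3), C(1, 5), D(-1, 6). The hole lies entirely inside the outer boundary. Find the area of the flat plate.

Outer boundary:
Cross-terms: -152, -111, -174, -126, -48, -6  ⇒  Σ = -617
Area = |Σ|/2 = 308.5.
Hole:
Σ = (-3) + (2) + (11) + (-3) = 7
Area = |Σ|/2 = 3.5.
Net area = 308.5 − 3.5 = 305.

305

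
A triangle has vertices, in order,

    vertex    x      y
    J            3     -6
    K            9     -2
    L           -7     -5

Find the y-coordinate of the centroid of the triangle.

-13/3

Apply the shoelace formula. First the cross-terms c_i = x_i·y_{i+1} − x_{i+1}·y_i:
  48, -59, 57  ⇒  2A = 46, A = 23.
Then Σ (y_i + y_{i+1})·c_i = -598, so ȳ = -598 / (6·23) = -13/3.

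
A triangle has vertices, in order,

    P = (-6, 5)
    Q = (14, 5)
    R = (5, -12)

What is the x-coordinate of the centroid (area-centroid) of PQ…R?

13/3

Apply the shoelace formula. First the cross-terms c_i = x_i·y_{i+1} − x_{i+1}·y_i:
  -100, -193, -47  ⇒  2A = -340, A = -170.
Then Σ (x_i + x_{i+1})·c_i = -4420, so x̄ = -4420 / (6·(-170)) = 13/3.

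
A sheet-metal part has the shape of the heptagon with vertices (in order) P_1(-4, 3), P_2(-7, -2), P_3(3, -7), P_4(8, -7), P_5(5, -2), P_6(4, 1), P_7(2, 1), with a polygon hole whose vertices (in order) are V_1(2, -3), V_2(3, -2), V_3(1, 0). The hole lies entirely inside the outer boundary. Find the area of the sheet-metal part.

Outer boundary:
Cross-terms: 29, 55, 35, 19, 13, 2, 10  ⇒  Σ = 163
Area = |Σ|/2 = 81.5.
Hole:
Apply the shoelace (surveyor's) formula: 2A = Σ (x_i·y_{i+1} − x_{i+1}·y_i), indices taken mod 3.
Cross-terms: 5, 2, -3  ⇒  Σ = 4
Area = |Σ|/2 = 2.
Net area = 81.5 − 2 = 79.5.

79.5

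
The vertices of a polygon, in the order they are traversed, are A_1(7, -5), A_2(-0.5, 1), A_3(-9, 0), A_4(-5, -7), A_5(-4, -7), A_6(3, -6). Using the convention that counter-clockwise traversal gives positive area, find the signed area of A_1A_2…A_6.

77.75

Cross-terms: 4.5, 9, 63, 7, 45, 27  ⇒  Σ = 155.5
Signed area = Σ/2 = 77.75 (positive ⇒ counter-clockwise traversal).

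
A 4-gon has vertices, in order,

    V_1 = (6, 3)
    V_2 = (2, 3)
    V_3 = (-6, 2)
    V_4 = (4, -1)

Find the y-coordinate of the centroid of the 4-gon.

1.44

Apply Gauss's area formula. First the cross-terms c_i = x_i·y_{i+1} − x_{i+1}·y_i:
  12, 22, -2, 18  ⇒  2A = 50, A = 25.
Then Σ (y_i + y_{i+1})·c_i = 216, so ȳ = 216 / (6·25) = 1.44.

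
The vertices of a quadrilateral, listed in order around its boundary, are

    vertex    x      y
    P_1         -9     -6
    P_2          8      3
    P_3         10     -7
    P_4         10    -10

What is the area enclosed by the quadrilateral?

Σ = (21) + (-86) + (-30) + (-150) = -245
Area = |Σ|/2 = 122.5.

122.5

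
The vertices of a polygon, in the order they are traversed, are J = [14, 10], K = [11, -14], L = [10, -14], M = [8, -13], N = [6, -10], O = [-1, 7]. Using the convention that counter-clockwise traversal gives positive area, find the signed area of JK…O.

Apply the shoelace (surveyor's) formula: 2A = Σ (x_i·y_{i+1} − x_{i+1}·y_i), indices taken mod 6.
Σ = (-306) + (-14) + (-18) + (-2) + (32) + (-108) = -416
Signed area = Σ/2 = -208 (negative ⇒ clockwise traversal).

-208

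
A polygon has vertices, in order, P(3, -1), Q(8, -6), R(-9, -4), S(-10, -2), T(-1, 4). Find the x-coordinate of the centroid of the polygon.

Apply Gauss's area formula. First the cross-terms c_i = x_i·y_{i+1} − x_{i+1}·y_i:
  -10, -86, -22, -42, -11  ⇒  2A = -171, A = -85.5.
Then Σ (x_i + x_{i+1})·c_i = 834, so x̄ = 834 / (6·(-85.5)) = -278/171.

-278/171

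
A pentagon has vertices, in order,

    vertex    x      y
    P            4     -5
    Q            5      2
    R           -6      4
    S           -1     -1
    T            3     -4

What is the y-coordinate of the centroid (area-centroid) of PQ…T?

Apply the shoelace formula. First the cross-terms c_i = x_i·y_{i+1} − x_{i+1}·y_i:
  33, 32, 10, 7, 1  ⇒  2A = 83, A = 41.5.
Then Σ (y_i + y_{i+1})·c_i = 79, so ȳ = 79 / (6·41.5) = 79/249.

79/249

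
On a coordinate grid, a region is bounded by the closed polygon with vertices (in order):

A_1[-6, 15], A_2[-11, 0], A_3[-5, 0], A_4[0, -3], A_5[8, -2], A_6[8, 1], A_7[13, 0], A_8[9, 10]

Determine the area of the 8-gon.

270

A_1→A_2: (-6)(0) − (-11)(15) = 165
A_2→A_3: (-11)(0) − (-5)(0) = 0
A_3→A_4: (-5)(-3) − (0)(0) = 15
A_4→A_5: (0)(-2) − (8)(-3) = 24
A_5→A_6: (8)(1) − (8)(-2) = 24
A_6→A_7: (8)(0) − (13)(1) = -13
A_7→A_8: (13)(10) − (9)(0) = 130
A_8→A_1: (9)(15) − (-6)(10) = 195
Σ = 540
Area = |Σ|/2 = 270.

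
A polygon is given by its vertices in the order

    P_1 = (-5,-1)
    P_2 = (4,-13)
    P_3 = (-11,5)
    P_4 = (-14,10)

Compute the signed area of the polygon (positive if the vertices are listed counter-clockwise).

Σ = (69) + (-123) + (-40) + (64) = -30
Signed area = Σ/2 = -15 (negative ⇒ clockwise traversal).

-15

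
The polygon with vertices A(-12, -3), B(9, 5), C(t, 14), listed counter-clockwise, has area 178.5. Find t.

The doubled signed area Σ (x_i y_{i+1} − x_{i+1} y_i) is linear in t.
With t=0 it equals 261; the coefficient of t is -8 (from the two edges through C).
So -8·t + 261 = 2·178.5 = 357 ⇒ t = -12.

-12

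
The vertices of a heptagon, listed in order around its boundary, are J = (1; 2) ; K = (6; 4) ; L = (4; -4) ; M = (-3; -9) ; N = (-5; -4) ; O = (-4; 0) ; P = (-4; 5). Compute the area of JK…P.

89

Σ = (-8) + (-40) + (-48) + (-33) + (-16) + (-20) + (-13) = -178
Area = |Σ|/2 = 89.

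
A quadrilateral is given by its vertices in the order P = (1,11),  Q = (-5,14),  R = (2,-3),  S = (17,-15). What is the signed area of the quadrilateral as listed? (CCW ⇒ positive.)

139.5

Cross-terms: 69, -13, 21, 202  ⇒  Σ = 279
Signed area = Σ/2 = 139.5 (positive ⇒ counter-clockwise traversal).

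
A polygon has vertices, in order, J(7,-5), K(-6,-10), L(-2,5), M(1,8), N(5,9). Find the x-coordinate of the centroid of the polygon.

Apply the surveyor's formula. First the cross-terms c_i = x_i·y_{i+1} − x_{i+1}·y_i:
  -100, -50, -21, -31, -88  ⇒  2A = -290, A = -145.
Then Σ (x_i + x_{i+1})·c_i = -921, so x̄ = -921 / (6·(-145)) = 307/290.

307/290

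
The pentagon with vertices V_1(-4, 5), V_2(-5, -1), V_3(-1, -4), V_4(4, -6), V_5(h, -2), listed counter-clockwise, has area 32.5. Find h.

1

The doubled signed area Σ (x_i y_{i+1} − x_{i+1} y_i) is linear in h.
With h=0 it equals 54; the coefficient of h is 11 (from the two edges through V_5).
So 11·h + 54 = 2·32.5 = 65 ⇒ h = 1.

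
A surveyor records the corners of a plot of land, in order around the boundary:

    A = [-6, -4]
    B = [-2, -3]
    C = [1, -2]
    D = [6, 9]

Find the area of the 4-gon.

34

Σ = (10) + (7) + (21) + (30) = 68
Area = |Σ|/2 = 34.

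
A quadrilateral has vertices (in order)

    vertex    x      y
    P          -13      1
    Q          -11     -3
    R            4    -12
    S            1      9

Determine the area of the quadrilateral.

180

Apply Gauss's area formula: 2A = Σ (x_i·y_{i+1} − x_{i+1}·y_i), indices taken mod 4.
Cross-terms: 50, 144, 48, 118  ⇒  Σ = 360
Area = |Σ|/2 = 180.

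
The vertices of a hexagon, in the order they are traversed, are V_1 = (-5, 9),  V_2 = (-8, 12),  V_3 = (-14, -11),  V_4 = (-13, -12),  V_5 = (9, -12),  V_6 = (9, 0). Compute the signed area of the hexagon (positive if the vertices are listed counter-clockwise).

373

Apply the shoelace formula: 2A = Σ (x_i·y_{i+1} − x_{i+1}·y_i), indices taken mod 6.
V_1→V_2: (-5)(12) − (-8)(9) = 12
V_2→V_3: (-8)(-11) − (-14)(12) = 256
V_3→V_4: (-14)(-12) − (-13)(-11) = 25
V_4→V_5: (-13)(-12) − (9)(-12) = 264
V_5→V_6: (9)(0) − (9)(-12) = 108
V_6→V_1: (9)(9) − (-5)(0) = 81
Σ = 746
Signed area = Σ/2 = 373 (positive ⇒ counter-clockwise traversal).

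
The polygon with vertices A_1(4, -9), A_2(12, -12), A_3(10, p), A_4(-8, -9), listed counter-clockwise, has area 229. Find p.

13

Write out the shoelace sum; only the two edges meeting at A_3 involve p:
2·Area = [(12·p − 10·(-12)) + (10·(-9) − (-8)·p)] + 168
       = 20·p + 198 = 458
⇒ p = 13.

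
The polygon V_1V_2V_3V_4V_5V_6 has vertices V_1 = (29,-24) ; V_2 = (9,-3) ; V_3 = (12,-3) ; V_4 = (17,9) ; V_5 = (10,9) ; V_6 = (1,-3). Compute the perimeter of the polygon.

102

|V_1V_2| = √((-20)² + (21)²) = √841 = 29
|V_2V_3| = √((3)² + (0)²) = √9 = 3
|V_3V_4| = √((5)² + (12)²) = √169 = 13
|V_4V_5| = √((-7)² + (0)²) = √49 = 7
|V_5V_6| = √((-9)² + (-12)²) = √225 = 15
|V_6V_1| = √((28)² + (-21)²) = √1225 = 35
Perimeter = 29 + 3 + 13 + 7 + 15 + 35 = 102.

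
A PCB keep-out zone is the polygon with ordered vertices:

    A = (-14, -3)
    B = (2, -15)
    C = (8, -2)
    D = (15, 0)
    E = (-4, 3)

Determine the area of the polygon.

230.5

Σ = (216) + (116) + (30) + (45) + (54) = 461
Area = |Σ|/2 = 230.5.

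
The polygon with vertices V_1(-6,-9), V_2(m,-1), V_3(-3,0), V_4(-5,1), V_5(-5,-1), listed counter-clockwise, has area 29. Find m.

1

Write out the shoelace sum; only the two edges meeting at V_2 involve m:
2·Area = [((-6)·(-1) − m·(-9)) + (m·0 − (-3)·(-1))] + 46
       = 9·m + 49 = 58
⇒ m = 1.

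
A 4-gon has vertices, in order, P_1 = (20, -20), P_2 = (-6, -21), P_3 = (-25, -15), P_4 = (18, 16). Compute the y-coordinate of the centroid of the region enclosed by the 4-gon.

Apply the shoelace (surveyor's) formula. First the cross-terms c_i = x_i·y_{i+1} − x_{i+1}·y_i:
  -540, -435, -130, -680  ⇒  2A = -1785, A = -892.5.
Then Σ (y_i + y_{i+1})·c_i = 40390, so ȳ = 40390 / (6·(-892.5)) = -1154/153.

-1154/153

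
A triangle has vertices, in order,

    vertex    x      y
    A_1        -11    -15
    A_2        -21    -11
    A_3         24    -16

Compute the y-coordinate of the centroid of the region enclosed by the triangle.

-14

Apply the shoelace formula. First the cross-terms c_i = x_i·y_{i+1} − x_{i+1}·y_i:
  -194, 600, -536  ⇒  2A = -130, A = -65.
Then Σ (y_i + y_{i+1})·c_i = 5460, so ȳ = 5460 / (6·(-65)) = -14.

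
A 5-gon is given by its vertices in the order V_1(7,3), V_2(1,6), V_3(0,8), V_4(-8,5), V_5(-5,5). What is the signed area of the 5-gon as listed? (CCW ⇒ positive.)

Σ = (39) + (8) + (64) + (-15) + (-50) = 46
Signed area = Σ/2 = 23 (positive ⇒ counter-clockwise traversal).

23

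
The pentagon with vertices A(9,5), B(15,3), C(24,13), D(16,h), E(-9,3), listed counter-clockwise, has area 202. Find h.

The doubled signed area Σ (x_i y_{i+1} − x_{i+1} y_i) is linear in h.
With h=0 it equals -157; the coefficient of h is 33 (from the two edges through D).
So 33·h + -157 = 2·202 = 404 ⇒ h = 17.

17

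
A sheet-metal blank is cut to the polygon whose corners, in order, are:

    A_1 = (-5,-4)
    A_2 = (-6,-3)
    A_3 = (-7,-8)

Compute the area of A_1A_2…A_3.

3

Apply the shoelace (surveyor's) formula: 2A = Σ (x_i·y_{i+1} − x_{i+1}·y_i), indices taken mod 3.
Cross-terms: -9, 27, -12  ⇒  Σ = 6
Area = |Σ|/2 = 3.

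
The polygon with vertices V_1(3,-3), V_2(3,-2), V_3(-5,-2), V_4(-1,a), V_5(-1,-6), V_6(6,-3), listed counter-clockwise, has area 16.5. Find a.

The doubled signed area Σ (x_i y_{i+1} − x_{i+1} y_i) is linear in a.
With a=0 it equals 21; the coefficient of a is -4 (from the two edges through V_4).
So -4·a + 21 = 2·16.5 = 33 ⇒ a = -3.

-3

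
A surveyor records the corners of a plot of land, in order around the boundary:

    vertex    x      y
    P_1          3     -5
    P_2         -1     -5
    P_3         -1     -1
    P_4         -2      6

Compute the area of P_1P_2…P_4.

20

Σ = (-20) + (-4) + (-8) + (-8) = -40
Area = |Σ|/2 = 20.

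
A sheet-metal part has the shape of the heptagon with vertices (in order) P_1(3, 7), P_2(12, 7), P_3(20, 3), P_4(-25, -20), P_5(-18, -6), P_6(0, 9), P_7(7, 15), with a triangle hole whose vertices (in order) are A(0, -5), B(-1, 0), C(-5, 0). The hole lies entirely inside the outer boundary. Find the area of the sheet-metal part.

451.5

Outer boundary:
Σ = (-63) + (-104) + (-325) + (-210) + (-162) + (-63) + (4) = -923
Area = |Σ|/2 = 461.5.
Hole:
Cross-terms: -5, 0, 25  ⇒  Σ = 20
Area = |Σ|/2 = 10.
Net area = 461.5 − 10 = 451.5.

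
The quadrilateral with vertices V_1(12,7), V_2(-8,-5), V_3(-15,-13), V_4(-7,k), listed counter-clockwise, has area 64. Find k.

-9

Write out the shoelace sum; only the two edges meeting at V_4 involve k:
2·Area = [((-15)·k − (-7)·(-13)) + ((-7)·7 − 12·k)] + 25
       = -27·k + -115 = 128
⇒ k = -9.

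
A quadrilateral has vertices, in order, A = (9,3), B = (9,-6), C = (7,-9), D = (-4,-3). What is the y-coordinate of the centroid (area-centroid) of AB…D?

Apply the shoelace (surveyor's) formula. First the cross-terms c_i = x_i·y_{i+1} − x_{i+1}·y_i:
  -81, -39, -57, 15  ⇒  2A = -162, A = -81.
Then Σ (y_i + y_{i+1})·c_i = 1512, so ȳ = 1512 / (6·(-81)) = -28/9.

-28/9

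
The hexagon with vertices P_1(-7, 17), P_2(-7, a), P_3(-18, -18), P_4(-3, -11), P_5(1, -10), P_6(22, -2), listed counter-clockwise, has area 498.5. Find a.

-1

The doubled signed area Σ (x_i y_{i+1} − x_{i+1} y_i) is linear in a.
With a=0 it equals 1008; the coefficient of a is 11 (from the two edges through P_2).
So 11·a + 1008 = 2·498.5 = 997 ⇒ a = -1.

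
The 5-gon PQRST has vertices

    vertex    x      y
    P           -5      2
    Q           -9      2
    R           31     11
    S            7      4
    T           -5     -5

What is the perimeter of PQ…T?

|PQ| = √((-4)² + (0)²) = √16 = 4
|QR| = √((40)² + (9)²) = √1681 = 41
|RS| = √((-24)² + (-7)²) = √625 = 25
|ST| = √((-12)² + (-9)²) = √225 = 15
|TP| = √((0)² + (7)²) = √49 = 7
Perimeter = 4 + 41 + 25 + 15 + 7 = 92.

92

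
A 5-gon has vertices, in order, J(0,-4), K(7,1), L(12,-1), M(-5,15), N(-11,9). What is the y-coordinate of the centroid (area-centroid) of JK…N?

Apply the shoelace formula. First the cross-terms c_i = x_i·y_{i+1} − x_{i+1}·y_i:
  28, -19, 175, 120, 44  ⇒  2A = 348, A = 174.
Then Σ (y_i + y_{i+1})·c_i = 5466, so ȳ = 5466 / (6·174) = 911/174.

911/174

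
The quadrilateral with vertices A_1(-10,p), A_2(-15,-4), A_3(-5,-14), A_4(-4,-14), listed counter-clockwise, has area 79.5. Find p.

Write out the shoelace sum; only the two edges meeting at A_1 involve p:
2·Area = [((-4)·p − (-10)·(-14)) + ((-10)·(-4) − (-15)·p)] + 204
       = 11·p + 104 = 159
⇒ p = 5.

5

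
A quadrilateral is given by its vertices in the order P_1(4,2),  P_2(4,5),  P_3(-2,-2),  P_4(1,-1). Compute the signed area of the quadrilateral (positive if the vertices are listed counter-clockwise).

12

Apply the shoelace formula: 2A = Σ (x_i·y_{i+1} − x_{i+1}·y_i), indices taken mod 4.
Σ = (12) + (2) + (4) + (6) = 24
Signed area = Σ/2 = 12 (positive ⇒ counter-clockwise traversal).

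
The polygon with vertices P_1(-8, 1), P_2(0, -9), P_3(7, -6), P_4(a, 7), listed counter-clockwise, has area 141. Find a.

6

Write out the shoelace sum; only the two edges meeting at P_4 involve a:
2·Area = [(7·7 − a·(-6)) + (a·1 − (-8)·7)] + 135
       = 7·a + 240 = 282
⇒ a = 6.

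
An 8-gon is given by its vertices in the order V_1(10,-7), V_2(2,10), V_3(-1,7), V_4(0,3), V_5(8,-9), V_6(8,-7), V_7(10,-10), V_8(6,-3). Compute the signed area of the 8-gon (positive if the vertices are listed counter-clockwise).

Σ = (114) + (24) + (-3) + (-24) + (16) + (-10) + (30) + (-12) = 135
Signed area = Σ/2 = 67.5 (positive ⇒ counter-clockwise traversal).

67.5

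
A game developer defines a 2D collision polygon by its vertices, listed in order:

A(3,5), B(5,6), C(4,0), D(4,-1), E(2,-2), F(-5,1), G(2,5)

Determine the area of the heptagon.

40.5

Apply Gauss's area formula: 2A = Σ (x_i·y_{i+1} − x_{i+1}·y_i), indices taken mod 7.
A→B: (3)(6) − (5)(5) = -7
B→C: (5)(0) − (4)(6) = -24
C→D: (4)(-1) − (4)(0) = -4
D→E: (4)(-2) − (2)(-1) = -6
E→F: (2)(1) − (-5)(-2) = -8
F→G: (-5)(5) − (2)(1) = -27
G→A: (2)(5) − (3)(5) = -5
Σ = -81
Area = |Σ|/2 = 40.5.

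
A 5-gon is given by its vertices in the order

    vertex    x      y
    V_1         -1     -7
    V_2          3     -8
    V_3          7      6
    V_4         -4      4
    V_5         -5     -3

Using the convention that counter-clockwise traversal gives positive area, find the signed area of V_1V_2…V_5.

109.5

Σ = (29) + (74) + (52) + (32) + (32) = 219
Signed area = Σ/2 = 109.5 (positive ⇒ counter-clockwise traversal).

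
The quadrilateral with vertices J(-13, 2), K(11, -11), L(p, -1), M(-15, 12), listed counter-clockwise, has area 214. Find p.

Write out the shoelace sum; only the two edges meeting at L involve p:
2·Area = [(11·(-1) − p·(-11)) + (p·12 − (-15)·(-1))] + 247
       = 23·p + 221 = 428
⇒ p = 9.

9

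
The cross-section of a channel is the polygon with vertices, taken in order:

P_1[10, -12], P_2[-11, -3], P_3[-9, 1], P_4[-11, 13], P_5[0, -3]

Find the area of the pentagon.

121.5

Apply Gauss's area formula: 2A = Σ (x_i·y_{i+1} − x_{i+1}·y_i), indices taken mod 5.
P_1→P_2: (10)(-3) − (-11)(-12) = -162
P_2→P_3: (-11)(1) − (-9)(-3) = -38
P_3→P_4: (-9)(13) − (-11)(1) = -106
P_4→P_5: (-11)(-3) − (0)(13) = 33
P_5→P_1: (0)(-12) − (10)(-3) = 30
Σ = -243
Area = |Σ|/2 = 121.5.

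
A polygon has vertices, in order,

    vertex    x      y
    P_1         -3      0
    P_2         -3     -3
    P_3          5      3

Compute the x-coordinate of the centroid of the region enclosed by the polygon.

Apply the surveyor's formula. First the cross-terms c_i = x_i·y_{i+1} − x_{i+1}·y_i:
  9, 6, 9  ⇒  2A = 24, A = 12.
Then Σ (x_i + x_{i+1})·c_i = -24, so x̄ = -24 / (6·12) = -1/3.

-1/3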